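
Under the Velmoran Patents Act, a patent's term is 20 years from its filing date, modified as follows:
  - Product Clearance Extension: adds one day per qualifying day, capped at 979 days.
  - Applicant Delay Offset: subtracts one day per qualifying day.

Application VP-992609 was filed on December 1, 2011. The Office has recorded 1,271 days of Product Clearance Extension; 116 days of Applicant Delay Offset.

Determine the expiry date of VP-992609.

2034-04-12

Base term: filing date + 20 years → 1 December 2031.
Product Clearance Extension: 1271 days claimed exceeds the 979-day cap, so +979 days → 6 August 2034.
Applicant Delay Offset: −116 days → 12 April 2034.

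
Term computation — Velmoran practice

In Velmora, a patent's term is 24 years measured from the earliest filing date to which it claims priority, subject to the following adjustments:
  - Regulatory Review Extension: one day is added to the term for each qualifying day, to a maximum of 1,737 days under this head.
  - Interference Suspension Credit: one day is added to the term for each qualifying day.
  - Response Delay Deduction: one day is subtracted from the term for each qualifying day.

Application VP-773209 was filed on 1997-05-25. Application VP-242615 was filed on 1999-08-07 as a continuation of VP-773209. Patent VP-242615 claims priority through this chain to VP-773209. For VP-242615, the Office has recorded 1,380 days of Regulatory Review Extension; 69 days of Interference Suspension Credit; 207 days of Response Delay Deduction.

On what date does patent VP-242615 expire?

2024-10-18

Earliest priority filing: 25 May 1997.
Base term: 25 May 1997 + 24 years → 25 May 2021.
Regulatory Review Extension: 1380 days (within the 1737-day cap) → +1380 days → 5 March 2025.
Interference Suspension Credit: +69 days → 13 May 2025.
Response Delay Deduction: −207 days → 18 October 2024.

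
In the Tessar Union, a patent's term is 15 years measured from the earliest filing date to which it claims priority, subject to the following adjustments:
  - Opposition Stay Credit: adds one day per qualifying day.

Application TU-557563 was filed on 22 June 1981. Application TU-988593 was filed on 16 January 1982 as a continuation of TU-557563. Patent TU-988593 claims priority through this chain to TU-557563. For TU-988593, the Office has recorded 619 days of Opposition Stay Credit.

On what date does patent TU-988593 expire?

March 3, 1998

Earliest priority filing: 22 June 1981.
Base term: 22 June 1981 + 15 years → 22 June 1996.
Opposition Stay Credit: +619 days → 3 March 1998.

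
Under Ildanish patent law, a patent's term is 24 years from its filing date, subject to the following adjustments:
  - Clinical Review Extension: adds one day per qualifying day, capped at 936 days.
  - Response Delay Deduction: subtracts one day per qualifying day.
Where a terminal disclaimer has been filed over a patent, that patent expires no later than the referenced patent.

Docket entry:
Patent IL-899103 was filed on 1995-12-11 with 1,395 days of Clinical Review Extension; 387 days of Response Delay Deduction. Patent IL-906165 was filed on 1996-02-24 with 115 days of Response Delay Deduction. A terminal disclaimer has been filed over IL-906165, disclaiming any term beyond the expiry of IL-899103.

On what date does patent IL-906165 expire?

Natural term of IL-906165:
  Base: filing + 24 years → 24 February 2020.
  Response Delay Deduction: −115 days → 1 November 2019.
Expiry of referenced patent IL-899103:
  Base: filing + 24 years → 11 December 2019.
  Clinical Review Extension: 1395 days claimed exceeds the 936-day cap, so +936 days → 4 July 2022.
  Response Delay Deduction: −387 days → 12 June 2021.
Terminal disclaimer: IL-906165 expires on the earlier of 1 November 2019 and 12 June 2021.

November 1, 2019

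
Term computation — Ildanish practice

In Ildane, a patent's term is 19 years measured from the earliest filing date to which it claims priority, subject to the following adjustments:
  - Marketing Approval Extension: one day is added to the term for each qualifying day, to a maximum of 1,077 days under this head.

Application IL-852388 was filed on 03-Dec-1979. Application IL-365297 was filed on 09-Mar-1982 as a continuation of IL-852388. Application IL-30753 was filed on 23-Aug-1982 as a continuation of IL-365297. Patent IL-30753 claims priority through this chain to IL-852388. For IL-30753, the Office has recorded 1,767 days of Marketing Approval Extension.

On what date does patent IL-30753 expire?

November 14, 2001

Earliest priority filing: 3 December 1979.
Base term: 3 December 1979 + 19 years → 3 December 1998.
Marketing Approval Extension: 1767 days claimed exceeds the 1077-day cap, so +1077 days → 14 November 2001.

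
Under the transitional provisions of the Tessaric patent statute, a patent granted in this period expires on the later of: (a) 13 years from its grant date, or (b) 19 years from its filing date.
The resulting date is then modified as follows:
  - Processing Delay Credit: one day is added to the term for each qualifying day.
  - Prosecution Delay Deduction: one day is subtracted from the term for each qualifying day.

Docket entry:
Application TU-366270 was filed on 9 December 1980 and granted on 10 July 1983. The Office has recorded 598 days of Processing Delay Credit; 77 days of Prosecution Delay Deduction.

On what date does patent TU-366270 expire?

(a) grant + 13 years → 10 July 1996.
(b) filing + 19 years → 9 December 1999.
Later of the two: 9 December 1999.
Processing Delay Credit: +598 days → 29 July 2001.
Prosecution Delay Deduction: −77 days → 13 May 2001.

May 13, 2001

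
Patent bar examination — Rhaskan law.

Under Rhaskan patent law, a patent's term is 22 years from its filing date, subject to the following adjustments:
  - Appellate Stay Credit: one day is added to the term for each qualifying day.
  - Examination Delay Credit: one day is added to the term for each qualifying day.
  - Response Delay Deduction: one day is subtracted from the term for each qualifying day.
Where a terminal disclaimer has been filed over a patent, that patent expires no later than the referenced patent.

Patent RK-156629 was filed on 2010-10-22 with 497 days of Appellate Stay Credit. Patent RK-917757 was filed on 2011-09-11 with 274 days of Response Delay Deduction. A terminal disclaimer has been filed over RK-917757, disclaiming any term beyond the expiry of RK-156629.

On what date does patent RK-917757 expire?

Natural term of RK-917757:
  Base: filing + 22 years → 11 September 2033.
  Response Delay Deduction: −274 days → 11 December 2032.
Expiry of referenced patent RK-156629:
  Base: filing + 22 years → 22 October 2032.
  Appellate Stay Credit: +497 days → 3 March 2034.
Terminal disclaimer: RK-917757 expires on the earlier of 11 December 2032 and 3 March 2034.

2032-12-11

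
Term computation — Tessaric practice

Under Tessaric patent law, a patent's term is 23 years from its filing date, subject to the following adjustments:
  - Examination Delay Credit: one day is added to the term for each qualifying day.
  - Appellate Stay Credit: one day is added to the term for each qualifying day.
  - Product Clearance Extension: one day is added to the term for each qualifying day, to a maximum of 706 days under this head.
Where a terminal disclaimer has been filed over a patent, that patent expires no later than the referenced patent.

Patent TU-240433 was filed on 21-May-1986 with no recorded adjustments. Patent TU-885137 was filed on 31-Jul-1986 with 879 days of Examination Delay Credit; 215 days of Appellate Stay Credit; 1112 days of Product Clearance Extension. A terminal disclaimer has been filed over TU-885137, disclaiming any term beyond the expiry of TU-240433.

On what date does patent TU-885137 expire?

Natural term of TU-885137:
  Base: filing + 23 years → 31 July 2009.
  Examination Delay Credit: +879 days → 27 December 2011.
  Appellate Stay Credit: +215 days → 29 July 2012.
  Product Clearance Extension: 1112 days claimed exceeds the 706-day cap, so +706 days → 5 July 2014.
Expiry of referenced patent TU-240433:
  Base: filing + 23 years → 21 May 2009.
Terminal disclaimer: TU-885137 expires on the earlier of 5 July 2014 and 21 May 2009.

May 21, 2009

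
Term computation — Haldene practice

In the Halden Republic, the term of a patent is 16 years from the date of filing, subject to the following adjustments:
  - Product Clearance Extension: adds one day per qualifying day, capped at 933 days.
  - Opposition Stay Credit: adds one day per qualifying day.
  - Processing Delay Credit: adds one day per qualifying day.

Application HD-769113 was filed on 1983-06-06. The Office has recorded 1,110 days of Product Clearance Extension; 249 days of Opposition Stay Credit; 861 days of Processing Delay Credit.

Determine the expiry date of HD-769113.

January 8, 2005

Base term: filing date + 16 years → 6 June 1999.
Product Clearance Extension: 1110 days claimed exceeds the 933-day cap, so +933 days → 25 December 2001.
Opposition Stay Credit: +249 days → 31 August 2002.
Processing Delay Credit: +861 days → 8 January 2005.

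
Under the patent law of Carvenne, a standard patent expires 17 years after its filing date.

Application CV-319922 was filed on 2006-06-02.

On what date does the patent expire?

Filing date + 17 years → 2 June 2023.

2023-06-02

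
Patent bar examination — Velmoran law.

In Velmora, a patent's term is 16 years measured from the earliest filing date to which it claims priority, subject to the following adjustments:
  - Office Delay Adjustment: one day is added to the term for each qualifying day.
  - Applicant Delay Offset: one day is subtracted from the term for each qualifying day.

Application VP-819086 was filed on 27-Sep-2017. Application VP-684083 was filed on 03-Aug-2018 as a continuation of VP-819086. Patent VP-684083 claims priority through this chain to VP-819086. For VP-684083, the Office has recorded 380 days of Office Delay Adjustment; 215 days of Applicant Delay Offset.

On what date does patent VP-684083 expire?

2034-03-11

Earliest priority filing: 27 September 2017.
Base term: 27 September 2017 + 16 years → 27 September 2033.
Office Delay Adjustment: +380 days → 12 October 2034.
Applicant Delay Offset: −215 days → 11 March 2034.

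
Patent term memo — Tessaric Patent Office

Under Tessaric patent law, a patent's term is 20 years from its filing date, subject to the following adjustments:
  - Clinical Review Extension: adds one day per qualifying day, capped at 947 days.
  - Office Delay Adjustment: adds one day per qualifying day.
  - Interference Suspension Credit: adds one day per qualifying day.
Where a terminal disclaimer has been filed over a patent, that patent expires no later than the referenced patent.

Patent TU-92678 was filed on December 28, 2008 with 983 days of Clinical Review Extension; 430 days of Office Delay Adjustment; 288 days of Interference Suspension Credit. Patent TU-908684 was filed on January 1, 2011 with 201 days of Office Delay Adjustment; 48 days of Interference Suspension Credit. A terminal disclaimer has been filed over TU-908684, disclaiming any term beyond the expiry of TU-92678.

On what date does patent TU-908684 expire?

2031-09-07

Natural term of TU-908684:
  Base: filing + 20 years → 1 January 2031.
  Office Delay Adjustment: +201 days → 21 July 2031.
  Interference Suspension Credit: +48 days → 7 September 2031.
Expiry of referenced patent TU-92678:
  Base: filing + 20 years → 28 December 2028.
  Clinical Review Extension: 983 days claimed exceeds the 947-day cap, so +947 days → 2 August 2031.
  Office Delay Adjustment: +430 days → 5 October 2032.
  Interference Suspension Credit: +288 days → 20 July 2033.
Terminal disclaimer: TU-908684 expires on the earlier of 7 September 2031 and 20 July 2033.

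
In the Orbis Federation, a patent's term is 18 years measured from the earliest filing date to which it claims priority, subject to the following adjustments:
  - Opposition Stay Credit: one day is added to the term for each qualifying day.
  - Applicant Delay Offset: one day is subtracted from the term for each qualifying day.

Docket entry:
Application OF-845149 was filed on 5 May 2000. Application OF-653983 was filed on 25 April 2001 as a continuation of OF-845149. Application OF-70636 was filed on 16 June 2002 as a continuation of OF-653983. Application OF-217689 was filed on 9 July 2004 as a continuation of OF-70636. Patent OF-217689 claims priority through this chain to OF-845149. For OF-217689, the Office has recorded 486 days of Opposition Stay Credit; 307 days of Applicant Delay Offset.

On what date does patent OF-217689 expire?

Earliest priority filing: 5 May 2000.
Base term: 5 May 2000 + 18 years → 5 May 2018.
Opposition Stay Credit: +486 days → 3 September 2019.
Applicant Delay Offset: −307 days → 31 October 2018.

October 31, 2018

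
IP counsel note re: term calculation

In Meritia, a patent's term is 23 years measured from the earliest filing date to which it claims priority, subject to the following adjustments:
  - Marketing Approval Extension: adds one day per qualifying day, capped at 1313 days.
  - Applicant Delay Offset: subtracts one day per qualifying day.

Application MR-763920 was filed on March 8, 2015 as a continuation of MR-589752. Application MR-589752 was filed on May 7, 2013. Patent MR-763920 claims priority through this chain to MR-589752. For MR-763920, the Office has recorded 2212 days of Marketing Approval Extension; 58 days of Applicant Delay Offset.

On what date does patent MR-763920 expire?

Earliest priority filing: 7 May 2013.
Base term: 7 May 2013 + 23 years → 7 May 2036.
Marketing Approval Extension: 2212 days claimed exceeds the 1313-day cap, so +1313 days → 11 December 2039.
Applicant Delay Offset: −58 days → 14 October 2039.

2039-10-14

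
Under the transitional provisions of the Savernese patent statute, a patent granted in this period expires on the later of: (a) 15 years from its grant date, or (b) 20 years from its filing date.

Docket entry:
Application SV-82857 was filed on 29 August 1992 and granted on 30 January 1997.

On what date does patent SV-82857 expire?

(a) grant + 15 years → 30 January 2012.
(b) filing + 20 years → 29 August 2012.
Later of the two: 29 August 2012.

August 29, 2012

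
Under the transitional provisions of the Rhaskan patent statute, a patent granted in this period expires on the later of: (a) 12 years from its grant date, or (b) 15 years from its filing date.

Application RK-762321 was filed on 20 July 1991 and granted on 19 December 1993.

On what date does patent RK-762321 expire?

July 20, 2006

(a) grant + 12 years → 19 December 2005.
(b) filing + 15 years → 20 July 2006.
Later of the two: 20 July 2006.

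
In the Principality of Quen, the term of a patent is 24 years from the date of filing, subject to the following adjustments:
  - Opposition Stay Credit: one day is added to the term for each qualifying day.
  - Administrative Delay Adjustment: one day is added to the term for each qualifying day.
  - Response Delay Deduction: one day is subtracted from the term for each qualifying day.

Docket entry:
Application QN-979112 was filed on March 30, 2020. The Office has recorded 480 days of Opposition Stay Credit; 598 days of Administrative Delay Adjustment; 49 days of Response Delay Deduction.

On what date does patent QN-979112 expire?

2047-01-23

Base term: filing date + 24 years → 30 March 2044.
Opposition Stay Credit: +480 days → 23 July 2045.
Administrative Delay Adjustment: +598 days → 13 March 2047.
Response Delay Deduction: −49 days → 23 January 2047.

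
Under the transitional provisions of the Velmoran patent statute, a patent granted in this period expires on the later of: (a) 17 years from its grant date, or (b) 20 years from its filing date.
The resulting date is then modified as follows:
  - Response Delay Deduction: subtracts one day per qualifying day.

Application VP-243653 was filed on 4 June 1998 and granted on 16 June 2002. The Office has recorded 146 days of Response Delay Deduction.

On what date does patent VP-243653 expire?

(a) grant + 17 years → 16 June 2019.
(b) filing + 20 years → 4 June 2018.
Later of the two: 16 June 2019.
Response Delay Deduction: −146 days → 21 January 2019.

2019-01-21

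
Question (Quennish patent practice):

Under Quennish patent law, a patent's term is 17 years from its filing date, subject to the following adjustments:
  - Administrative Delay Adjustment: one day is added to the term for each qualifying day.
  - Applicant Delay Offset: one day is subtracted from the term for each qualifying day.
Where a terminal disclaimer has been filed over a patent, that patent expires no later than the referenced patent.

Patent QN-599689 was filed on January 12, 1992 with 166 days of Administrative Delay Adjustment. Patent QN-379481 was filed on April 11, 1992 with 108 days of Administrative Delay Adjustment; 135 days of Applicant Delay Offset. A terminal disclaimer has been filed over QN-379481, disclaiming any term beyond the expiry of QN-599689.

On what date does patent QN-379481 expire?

March 15, 2009

Natural term of QN-379481:
  Base: filing + 17 years → 11 April 2009.
  Administrative Delay Adjustment: +108 days → 28 July 2009.
  Applicant Delay Offset: −135 days → 15 March 2009.
Expiry of referenced patent QN-599689:
  Base: filing + 17 years → 12 January 2009.
  Administrative Delay Adjustment: +166 days → 27 June 2009.
Terminal disclaimer: QN-379481 expires on the earlier of 15 March 2009 and 27 June 2009.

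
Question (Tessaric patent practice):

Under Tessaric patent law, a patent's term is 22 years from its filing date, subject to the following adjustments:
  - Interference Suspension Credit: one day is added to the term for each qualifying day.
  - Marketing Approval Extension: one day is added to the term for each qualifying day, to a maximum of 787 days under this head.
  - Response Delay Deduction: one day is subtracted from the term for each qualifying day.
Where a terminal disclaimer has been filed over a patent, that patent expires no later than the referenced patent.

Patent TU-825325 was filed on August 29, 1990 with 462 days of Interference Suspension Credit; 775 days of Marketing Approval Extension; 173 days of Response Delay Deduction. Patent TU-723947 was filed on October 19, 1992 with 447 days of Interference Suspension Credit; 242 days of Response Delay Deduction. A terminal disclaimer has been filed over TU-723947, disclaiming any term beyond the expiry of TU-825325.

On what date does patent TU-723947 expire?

May 12, 2015

Natural term of TU-723947:
  Base: filing + 22 years → 19 October 2014.
  Interference Suspension Credit: +447 days → 9 January 2016.
  Response Delay Deduction: −242 days → 12 May 2015.
Expiry of referenced patent TU-825325:
  Base: filing + 22 years → 29 August 2012.
  Interference Suspension Credit: +462 days → 4 December 2013.
  Marketing Approval Extension: 775 days (within the 787-day cap) → +775 days → 18 January 2016.
  Response Delay Deduction: −173 days → 29 July 2015.
Terminal disclaimer: TU-723947 expires on the earlier of 12 May 2015 and 29 July 2015.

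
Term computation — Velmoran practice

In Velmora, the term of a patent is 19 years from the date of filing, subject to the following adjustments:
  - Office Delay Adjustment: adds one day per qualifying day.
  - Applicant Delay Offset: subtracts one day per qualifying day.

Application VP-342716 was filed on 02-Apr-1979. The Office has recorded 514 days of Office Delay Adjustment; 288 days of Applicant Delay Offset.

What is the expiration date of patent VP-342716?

1998-11-14

Base term: filing date + 19 years → 2 April 1998.
Office Delay Adjustment: +514 days → 29 August 1999.
Applicant Delay Offset: −288 days → 14 November 1998.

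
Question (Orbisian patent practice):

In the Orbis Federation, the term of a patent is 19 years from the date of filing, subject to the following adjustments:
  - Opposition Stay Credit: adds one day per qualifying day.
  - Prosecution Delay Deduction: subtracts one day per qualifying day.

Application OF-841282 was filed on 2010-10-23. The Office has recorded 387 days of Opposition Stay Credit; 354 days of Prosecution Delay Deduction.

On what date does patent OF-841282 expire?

Base term: filing date + 19 years → 23 October 2029.
Opposition Stay Credit: +387 days → 14 November 2030.
Prosecution Delay Deduction: −354 days → 25 November 2029.

2029-11-25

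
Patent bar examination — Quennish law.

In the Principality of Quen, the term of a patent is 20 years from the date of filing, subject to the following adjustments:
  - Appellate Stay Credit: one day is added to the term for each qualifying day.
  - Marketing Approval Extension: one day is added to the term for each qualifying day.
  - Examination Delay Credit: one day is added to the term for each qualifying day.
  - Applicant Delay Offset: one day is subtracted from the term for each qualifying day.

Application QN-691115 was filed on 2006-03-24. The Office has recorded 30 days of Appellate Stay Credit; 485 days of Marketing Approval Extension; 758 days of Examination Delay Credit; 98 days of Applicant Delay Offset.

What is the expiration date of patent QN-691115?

Base term: filing date + 20 years → 24 March 2026.
Appellate Stay Credit: +30 days → 23 April 2026.
Marketing Approval Extension: +485 days → 21 August 2027.
Examination Delay Credit: +758 days → 17 September 2029.
Applicant Delay Offset: −98 days → 11 June 2029.

June 11, 2029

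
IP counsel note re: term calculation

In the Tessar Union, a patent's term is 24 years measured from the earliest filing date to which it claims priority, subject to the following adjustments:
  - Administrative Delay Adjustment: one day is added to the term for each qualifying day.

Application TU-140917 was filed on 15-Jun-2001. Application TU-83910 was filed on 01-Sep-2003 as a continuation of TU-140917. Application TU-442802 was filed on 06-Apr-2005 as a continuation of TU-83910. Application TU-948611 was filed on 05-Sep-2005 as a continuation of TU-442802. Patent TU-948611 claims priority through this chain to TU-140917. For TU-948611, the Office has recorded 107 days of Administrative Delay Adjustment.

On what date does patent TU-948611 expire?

Earliest priority filing: 15 June 2001.
Base term: 15 June 2001 + 24 years → 15 June 2025.
Administrative Delay Adjustment: +107 days → 30 September 2025.

2025-09-30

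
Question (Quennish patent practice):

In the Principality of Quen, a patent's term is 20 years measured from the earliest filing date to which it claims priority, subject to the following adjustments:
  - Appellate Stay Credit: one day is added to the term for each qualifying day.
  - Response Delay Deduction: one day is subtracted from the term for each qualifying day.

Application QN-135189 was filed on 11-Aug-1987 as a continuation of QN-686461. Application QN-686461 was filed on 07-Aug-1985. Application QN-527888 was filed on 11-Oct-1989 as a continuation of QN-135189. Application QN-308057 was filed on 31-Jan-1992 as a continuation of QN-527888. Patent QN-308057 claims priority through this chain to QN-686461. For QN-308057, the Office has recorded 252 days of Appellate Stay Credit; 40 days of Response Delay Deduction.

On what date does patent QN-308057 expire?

March 7, 2006

Earliest priority filing: 7 August 1985.
Base term: 7 August 1985 + 20 years → 7 August 2005.
Appellate Stay Credit: +252 days → 16 April 2006.
Response Delay Deduction: −40 days → 7 March 2006.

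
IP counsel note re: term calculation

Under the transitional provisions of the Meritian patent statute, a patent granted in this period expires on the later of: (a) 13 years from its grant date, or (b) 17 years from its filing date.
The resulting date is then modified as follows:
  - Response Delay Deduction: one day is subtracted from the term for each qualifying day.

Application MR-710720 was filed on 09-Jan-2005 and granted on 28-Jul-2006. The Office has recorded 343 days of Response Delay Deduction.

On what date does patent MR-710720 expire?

(a) grant + 13 years → 28 July 2019.
(b) filing + 17 years → 9 January 2022.
Later of the two: 9 January 2022.
Response Delay Deduction: −343 days → 31 January 2021.

January 31, 2021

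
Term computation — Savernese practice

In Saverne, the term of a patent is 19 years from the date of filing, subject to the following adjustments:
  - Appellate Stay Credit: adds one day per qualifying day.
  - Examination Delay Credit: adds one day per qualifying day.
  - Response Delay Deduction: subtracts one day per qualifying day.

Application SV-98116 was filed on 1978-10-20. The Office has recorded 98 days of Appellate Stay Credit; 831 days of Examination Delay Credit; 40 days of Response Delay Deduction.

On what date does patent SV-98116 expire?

Base term: filing date + 19 years → 20 October 1997.
Appellate Stay Credit: +98 days → 26 January 1998.
Examination Delay Credit: +831 days → 6 May 2000.
Response Delay Deduction: −40 days → 27 March 2000.

2000-03-27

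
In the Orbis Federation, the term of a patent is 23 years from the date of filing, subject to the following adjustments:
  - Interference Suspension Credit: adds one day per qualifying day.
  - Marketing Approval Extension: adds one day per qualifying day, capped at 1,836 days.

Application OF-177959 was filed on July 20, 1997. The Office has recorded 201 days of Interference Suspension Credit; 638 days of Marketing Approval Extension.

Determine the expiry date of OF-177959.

November 6, 2022

Base term: filing date + 23 years → 20 July 2020.
Interference Suspension Credit: +201 days → 6 February 2021.
Marketing Approval Extension: 638 days (within the 1836-day cap) → +638 days → 6 November 2022.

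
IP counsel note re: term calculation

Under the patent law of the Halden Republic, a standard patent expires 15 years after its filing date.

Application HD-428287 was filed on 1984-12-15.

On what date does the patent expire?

Filing date + 15 years → 15 December 1999.

December 15, 1999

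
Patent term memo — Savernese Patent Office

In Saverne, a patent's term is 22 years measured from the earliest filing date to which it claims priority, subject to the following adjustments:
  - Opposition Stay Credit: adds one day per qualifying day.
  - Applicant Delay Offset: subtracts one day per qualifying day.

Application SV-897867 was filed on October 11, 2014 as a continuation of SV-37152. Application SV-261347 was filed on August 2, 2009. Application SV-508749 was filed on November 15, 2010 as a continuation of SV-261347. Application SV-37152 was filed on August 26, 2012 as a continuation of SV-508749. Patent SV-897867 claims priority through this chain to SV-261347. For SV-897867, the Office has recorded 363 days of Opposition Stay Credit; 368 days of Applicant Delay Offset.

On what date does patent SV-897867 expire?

Earliest priority filing: 2 August 2009.
Base term: 2 August 2009 + 22 years → 2 August 2031.
Opposition Stay Credit: +363 days → 30 July 2032.
Applicant Delay Offset: −368 days → 28 July 2031.

2031-07-28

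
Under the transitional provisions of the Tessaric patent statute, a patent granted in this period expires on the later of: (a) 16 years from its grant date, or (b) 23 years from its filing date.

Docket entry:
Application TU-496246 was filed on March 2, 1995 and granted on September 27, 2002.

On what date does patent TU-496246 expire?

September 27, 2018

(a) grant + 16 years → 27 September 2018.
(b) filing + 23 years → 2 March 2018.
Later of the two: 27 September 2018.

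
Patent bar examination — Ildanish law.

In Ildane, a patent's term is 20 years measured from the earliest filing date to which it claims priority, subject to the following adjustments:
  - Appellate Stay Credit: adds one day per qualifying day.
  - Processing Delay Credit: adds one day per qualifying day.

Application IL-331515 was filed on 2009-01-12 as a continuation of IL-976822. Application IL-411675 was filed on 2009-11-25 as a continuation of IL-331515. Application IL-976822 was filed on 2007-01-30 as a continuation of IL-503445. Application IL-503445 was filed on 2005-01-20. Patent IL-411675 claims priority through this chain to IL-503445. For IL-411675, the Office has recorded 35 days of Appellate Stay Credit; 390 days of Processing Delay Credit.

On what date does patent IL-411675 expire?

March 21, 2026

Earliest priority filing: 20 January 2005.
Base term: 20 January 2005 + 20 years → 20 January 2025.
Appellate Stay Credit: +35 days → 24 February 2025.
Processing Delay Credit: +390 days → 21 March 2026.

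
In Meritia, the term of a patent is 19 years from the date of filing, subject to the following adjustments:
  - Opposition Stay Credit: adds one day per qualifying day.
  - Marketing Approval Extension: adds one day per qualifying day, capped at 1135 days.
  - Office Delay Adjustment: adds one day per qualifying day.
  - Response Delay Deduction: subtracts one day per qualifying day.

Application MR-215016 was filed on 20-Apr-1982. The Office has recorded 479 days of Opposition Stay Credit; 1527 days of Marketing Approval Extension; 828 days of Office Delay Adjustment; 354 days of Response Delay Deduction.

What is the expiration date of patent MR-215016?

2007-01-07

Base term: filing date + 19 years → 20 April 2001.
Opposition Stay Credit: +479 days → 12 August 2002.
Marketing Approval Extension: 1527 days claimed exceeds the 1135-day cap, so +1135 days → 20 September 2005.
Office Delay Adjustment: +828 days → 27 December 2007.
Response Delay Deduction: −354 days → 7 January 2007.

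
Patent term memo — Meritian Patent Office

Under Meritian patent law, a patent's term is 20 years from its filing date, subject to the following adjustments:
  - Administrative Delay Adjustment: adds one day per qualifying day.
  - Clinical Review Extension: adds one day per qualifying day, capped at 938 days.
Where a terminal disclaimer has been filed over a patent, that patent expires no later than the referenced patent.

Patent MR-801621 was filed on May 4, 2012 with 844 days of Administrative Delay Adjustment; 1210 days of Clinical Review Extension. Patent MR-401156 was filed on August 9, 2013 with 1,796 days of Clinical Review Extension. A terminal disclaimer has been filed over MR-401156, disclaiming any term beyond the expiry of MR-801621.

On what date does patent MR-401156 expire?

March 4, 2036

Natural term of MR-401156:
  Base: filing + 20 years → 9 August 2033.
  Clinical Review Extension: 1796 days claimed exceeds the 938-day cap, so +938 days → 4 March 2036.
Expiry of referenced patent MR-801621:
  Base: filing + 20 years → 4 May 2032.
  Administrative Delay Adjustment: +844 days → 26 August 2034.
  Clinical Review Extension: 1210 days claimed exceeds the 938-day cap, so +938 days → 21 March 2037.
Terminal disclaimer: MR-401156 expires on the earlier of 4 March 2036 and 21 March 2037.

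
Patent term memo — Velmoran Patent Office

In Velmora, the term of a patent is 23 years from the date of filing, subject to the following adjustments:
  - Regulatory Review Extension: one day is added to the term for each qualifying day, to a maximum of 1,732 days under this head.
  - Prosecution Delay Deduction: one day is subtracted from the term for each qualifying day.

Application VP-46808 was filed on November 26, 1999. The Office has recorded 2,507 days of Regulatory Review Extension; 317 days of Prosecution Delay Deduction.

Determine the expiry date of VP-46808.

Base term: filing date + 23 years → 26 November 2022.
Regulatory Review Extension: 2507 days claimed exceeds the 1732-day cap, so +1732 days → 24 August 2027.
Prosecution Delay Deduction: −317 days → 11 October 2026.

2026-10-11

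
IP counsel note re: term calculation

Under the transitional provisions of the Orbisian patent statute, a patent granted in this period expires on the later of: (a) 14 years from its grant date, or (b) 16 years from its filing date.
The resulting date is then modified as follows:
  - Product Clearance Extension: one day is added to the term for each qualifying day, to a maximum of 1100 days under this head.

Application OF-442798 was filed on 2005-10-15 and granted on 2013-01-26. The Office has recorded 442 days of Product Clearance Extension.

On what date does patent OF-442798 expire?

April 12, 2028

(a) grant + 14 years → 26 January 2027.
(b) filing + 16 years → 15 October 2021.
Later of the two: 26 January 2027.
Product Clearance Extension: 442 days (within the 1100-day cap) → +442 days → 12 April 2028.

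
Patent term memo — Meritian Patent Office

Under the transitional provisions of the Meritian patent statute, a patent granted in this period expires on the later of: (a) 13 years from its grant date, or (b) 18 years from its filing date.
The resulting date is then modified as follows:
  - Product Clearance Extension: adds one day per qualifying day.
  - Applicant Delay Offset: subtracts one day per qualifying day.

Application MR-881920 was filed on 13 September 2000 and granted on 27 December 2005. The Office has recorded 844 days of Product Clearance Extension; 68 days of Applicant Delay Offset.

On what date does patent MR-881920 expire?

2021-02-10

(a) grant + 13 years → 27 December 2018.
(b) filing + 18 years → 13 September 2018.
Later of the two: 27 December 2018.
Product Clearance Extension: +844 days → 19 April 2021.
Applicant Delay Offset: −68 days → 10 February 2021.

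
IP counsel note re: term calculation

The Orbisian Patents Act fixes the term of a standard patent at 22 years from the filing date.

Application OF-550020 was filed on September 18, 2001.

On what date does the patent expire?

Filing date + 22 years → 18 September 2023.

September 18, 2023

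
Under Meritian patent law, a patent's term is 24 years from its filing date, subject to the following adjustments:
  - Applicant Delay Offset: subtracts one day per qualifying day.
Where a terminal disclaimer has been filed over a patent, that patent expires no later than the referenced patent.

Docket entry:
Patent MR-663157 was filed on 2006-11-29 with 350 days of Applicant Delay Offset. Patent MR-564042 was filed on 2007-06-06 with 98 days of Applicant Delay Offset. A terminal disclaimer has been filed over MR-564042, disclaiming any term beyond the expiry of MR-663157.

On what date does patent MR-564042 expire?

Natural term of MR-564042:
  Base: filing + 24 years → 6 June 2031.
  Applicant Delay Offset: −98 days → 28 February 2031.
Expiry of referenced patent MR-663157:
  Base: filing + 24 years → 29 November 2030.
  Applicant Delay Offset: −350 days → 14 December 2029.
Terminal disclaimer: MR-564042 expires on the earlier of 28 February 2031 and 14 December 2029.

December 14, 2029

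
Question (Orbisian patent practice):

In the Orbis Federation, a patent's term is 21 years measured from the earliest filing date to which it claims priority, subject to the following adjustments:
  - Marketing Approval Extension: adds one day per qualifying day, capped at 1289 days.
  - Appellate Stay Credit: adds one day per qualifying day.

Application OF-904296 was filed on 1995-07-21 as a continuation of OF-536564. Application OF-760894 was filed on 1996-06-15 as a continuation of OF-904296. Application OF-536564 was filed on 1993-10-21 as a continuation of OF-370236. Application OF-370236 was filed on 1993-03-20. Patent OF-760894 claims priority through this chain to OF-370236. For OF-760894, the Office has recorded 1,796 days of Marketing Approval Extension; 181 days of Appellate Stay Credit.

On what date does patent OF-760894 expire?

Earliest priority filing: 20 March 1993.
Base term: 20 March 1993 + 21 years → 20 March 2014.
Marketing Approval Extension: 1796 days claimed exceeds the 1289-day cap, so +1289 days → 29 September 2017.
Appellate Stay Credit: +181 days → 29 March 2018.

March 29, 2018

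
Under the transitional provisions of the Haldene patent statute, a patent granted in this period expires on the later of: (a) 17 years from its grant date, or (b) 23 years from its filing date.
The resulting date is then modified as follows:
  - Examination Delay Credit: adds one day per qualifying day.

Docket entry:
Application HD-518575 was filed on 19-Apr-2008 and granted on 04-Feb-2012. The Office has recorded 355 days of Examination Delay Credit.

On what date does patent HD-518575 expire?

(a) grant + 17 years → 4 February 2029.
(b) filing + 23 years → 19 April 2031.
Later of the two: 19 April 2031.
Examination Delay Credit: +355 days → 8 April 2032.

2032-04-08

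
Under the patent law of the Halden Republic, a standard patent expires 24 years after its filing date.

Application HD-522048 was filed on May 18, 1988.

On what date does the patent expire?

Filing date + 24 years → 18 May 2012.

May 18, 2012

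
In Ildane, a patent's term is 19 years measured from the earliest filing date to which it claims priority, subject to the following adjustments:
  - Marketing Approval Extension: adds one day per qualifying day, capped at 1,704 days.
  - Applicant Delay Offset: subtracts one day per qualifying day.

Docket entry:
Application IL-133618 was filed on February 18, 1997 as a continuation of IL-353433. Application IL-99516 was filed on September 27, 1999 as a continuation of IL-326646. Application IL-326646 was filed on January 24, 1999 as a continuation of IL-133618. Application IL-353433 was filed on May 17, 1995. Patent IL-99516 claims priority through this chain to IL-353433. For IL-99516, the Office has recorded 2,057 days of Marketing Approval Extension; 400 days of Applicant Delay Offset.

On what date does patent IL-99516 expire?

Earliest priority filing: 17 May 1995.
Base term: 17 May 1995 + 19 years → 17 May 2014.
Marketing Approval Extension: 2057 days claimed exceeds the 1704-day cap, so +1704 days → 15 January 2019.
Applicant Delay Offset: −400 days → 11 December 2017.

December 11, 2017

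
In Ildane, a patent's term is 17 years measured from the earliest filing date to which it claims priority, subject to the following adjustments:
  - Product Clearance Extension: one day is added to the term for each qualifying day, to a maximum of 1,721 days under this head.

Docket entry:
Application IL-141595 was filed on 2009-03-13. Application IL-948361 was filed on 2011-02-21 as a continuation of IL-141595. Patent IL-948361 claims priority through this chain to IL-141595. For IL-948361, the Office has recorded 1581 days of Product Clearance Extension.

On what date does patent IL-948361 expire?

2030-07-11

Earliest priority filing: 13 March 2009.
Base term: 13 March 2009 + 17 years → 13 March 2026.
Product Clearance Extension: 1581 days (within the 1721-day cap) → +1581 days → 11 July 2030.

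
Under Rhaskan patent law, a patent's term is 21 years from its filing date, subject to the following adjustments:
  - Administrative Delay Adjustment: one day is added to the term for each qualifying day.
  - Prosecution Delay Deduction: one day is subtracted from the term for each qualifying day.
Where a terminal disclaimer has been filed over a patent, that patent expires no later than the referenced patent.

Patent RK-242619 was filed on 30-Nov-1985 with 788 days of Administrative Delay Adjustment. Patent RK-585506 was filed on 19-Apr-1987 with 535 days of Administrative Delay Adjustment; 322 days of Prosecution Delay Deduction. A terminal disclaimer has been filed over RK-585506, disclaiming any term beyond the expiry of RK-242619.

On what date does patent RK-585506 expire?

Natural term of RK-585506:
  Base: filing + 21 years → 19 April 2008.
  Administrative Delay Adjustment: +535 days → 6 October 2009.
  Prosecution Delay Deduction: −322 days → 18 November 2008.
Expiry of referenced patent RK-242619:
  Base: filing + 21 years → 30 November 2006.
  Administrative Delay Adjustment: +788 days → 26 January 2009.
Terminal disclaimer: RK-585506 expires on the earlier of 18 November 2008 and 26 January 2009.

2008-11-18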